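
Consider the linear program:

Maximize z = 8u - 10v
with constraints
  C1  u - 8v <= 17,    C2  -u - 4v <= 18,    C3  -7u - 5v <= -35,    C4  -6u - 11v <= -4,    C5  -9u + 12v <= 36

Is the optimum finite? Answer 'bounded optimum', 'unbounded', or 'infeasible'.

unbounded

From the feasible point (365/61, -84/61), moving in the direction (8, 1) keeps every constraint satisfied while z increases without bound.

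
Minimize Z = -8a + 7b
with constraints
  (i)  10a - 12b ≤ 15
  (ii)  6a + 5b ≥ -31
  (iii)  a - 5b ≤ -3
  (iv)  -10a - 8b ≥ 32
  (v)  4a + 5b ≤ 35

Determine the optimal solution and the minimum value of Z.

Feasible corners and Z = -8a + 7b:
  (-34/7, -13/35) → Z = 1269/35
  (-33, 167/5) → Z = 2489/5
  (-92/29, -1/29) → Z = 729/29
  (-220/9, 239/9) → Z = 3433/9

The optimum lies where a - 5b = -3 and -10a - 8b = 32.
Solving simultaneously gives a = -92/29, b = -1/29.

a = -92/29, b = -1/29, minimum Z = 729/29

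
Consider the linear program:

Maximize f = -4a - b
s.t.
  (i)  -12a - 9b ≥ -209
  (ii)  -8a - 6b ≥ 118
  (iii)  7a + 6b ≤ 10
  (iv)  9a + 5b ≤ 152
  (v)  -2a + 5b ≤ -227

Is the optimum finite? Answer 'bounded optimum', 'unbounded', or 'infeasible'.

From the feasible point (751/7, -1139/7), moving in the direction (-5, -2) keeps every constraint satisfied while f increases without bound.

unbounded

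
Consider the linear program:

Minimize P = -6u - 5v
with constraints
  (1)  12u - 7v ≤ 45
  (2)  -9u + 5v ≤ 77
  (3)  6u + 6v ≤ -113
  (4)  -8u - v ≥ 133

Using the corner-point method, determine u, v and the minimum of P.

u = -106/7, v = -83/7, minimum P = 1051/7

Extreme points and P = -6u - 5v:
  (-764/3, -443) → P = 3743
  (-443/34, -489/17) → P = 222
  (-106/7, -83/7) → P = 1051/7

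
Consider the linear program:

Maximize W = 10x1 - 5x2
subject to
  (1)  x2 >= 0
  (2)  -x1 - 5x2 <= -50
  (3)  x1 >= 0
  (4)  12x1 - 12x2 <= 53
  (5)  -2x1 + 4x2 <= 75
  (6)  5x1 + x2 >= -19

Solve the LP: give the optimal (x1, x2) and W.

Extreme points and W = 10x1 - 5x2:
  (0, 10) → W = -50
  (865/72, 547/72) → W = 5915/72
  (0, 75/4) → W = -375/4
  (139/3, 503/12) → W = 1015/4

At the optimal vertex, 12x1 - 12x2 = 53 and -2x1 + 4x2 = 75.
Solving simultaneously gives x1 = 139/3, x2 = 503/12.

x1 = 139/3, x2 = 503/12, maximum W = 1015/4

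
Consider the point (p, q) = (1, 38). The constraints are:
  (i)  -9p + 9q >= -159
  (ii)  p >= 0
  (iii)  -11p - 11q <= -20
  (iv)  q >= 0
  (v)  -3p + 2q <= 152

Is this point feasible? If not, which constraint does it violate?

feasible

(i): 333 ≥ -159 ✓
(ii): 1 ≥ 0 ✓
(iii): -429 ≤ -20 ✓
(iv): 38 ≥ 0 ✓
(v): 73 ≤ 152 ✓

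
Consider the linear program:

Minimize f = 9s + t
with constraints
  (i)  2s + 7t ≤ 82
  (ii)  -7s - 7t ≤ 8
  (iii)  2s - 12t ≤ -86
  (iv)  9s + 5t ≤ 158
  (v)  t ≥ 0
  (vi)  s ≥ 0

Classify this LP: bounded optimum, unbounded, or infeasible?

bounded optimum

Extreme points and f = 9s + t:
  (191/19, 168/19) → f = 1887/19
  (0, 82/7) → f = 82/7
  (0, 43/6) → f = 43/6
The feasible region has finitely many vertices and no improving ray; the minimum is 43/6 at (0, 43/6).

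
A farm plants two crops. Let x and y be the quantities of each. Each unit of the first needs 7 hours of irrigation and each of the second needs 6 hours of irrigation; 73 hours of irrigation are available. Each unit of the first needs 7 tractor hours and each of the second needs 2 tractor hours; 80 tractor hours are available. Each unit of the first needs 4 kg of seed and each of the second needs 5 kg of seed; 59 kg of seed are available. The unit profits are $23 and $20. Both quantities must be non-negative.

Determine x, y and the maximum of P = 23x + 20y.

x = 1, y = 11, maximum P = 243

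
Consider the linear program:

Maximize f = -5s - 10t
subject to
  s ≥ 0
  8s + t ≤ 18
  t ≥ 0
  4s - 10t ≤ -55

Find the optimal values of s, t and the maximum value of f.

Corner points and f = -5s - 10t:
  (0, 18) → f = -180
  (0, 11/2) → f = -55
  (125/84, 128/21) → f = -1915/28

s = 0, t = 11/2, maximum f = -55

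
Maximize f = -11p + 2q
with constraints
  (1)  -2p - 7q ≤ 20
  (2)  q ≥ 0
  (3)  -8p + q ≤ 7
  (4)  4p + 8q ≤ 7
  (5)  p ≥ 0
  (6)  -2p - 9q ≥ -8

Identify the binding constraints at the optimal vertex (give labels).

Extreme points and f = -11p + 2q:
  (7/4, 0) → f = -77/4
  (0, 0) → f = 0
  (0, 7/8) → f = 7/4

The maximum is at (0, 7/8). Substituting into each constraint, equality holds for (4) and (5); the remaining constraints have slack.

(4) and (5)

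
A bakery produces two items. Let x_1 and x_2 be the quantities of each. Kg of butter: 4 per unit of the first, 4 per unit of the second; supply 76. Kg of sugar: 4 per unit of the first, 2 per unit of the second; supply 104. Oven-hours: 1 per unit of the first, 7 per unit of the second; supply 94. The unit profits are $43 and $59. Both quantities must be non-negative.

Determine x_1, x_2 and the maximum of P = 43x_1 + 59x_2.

Vertices and P = 43x_1 + 59x_2:
  (0, 0) → P = 0
  (0, 94/7) → P = 5546/7
  (19, 0) → P = 817
  (13/2, 25/2) → P = 1017

The binding constraints are 4x_1 + 4x_2 = 76 and x_1 + 7x_2 = 94.
Solving simultaneously gives x_1 = 13/2, x_2 = 25/2.

x_1 = 13/2, x_2 = 25/2, maximum P = 1017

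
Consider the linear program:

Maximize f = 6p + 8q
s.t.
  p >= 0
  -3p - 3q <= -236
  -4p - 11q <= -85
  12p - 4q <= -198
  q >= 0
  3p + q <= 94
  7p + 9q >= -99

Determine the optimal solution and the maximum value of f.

p = 0, q = 94, maximum f = 752

Corner points and f = 6p + 8q:
  (0, 236/3) → f = 1888/3
  (0, 94) → f = 752
  (175/24, 571/8) → f = 2459/4
  (89/12, 287/4) → f = 1237/2

The optimum lies where p = 0 and 3p + q = 94.
Solving simultaneously gives p = 0, q = 94.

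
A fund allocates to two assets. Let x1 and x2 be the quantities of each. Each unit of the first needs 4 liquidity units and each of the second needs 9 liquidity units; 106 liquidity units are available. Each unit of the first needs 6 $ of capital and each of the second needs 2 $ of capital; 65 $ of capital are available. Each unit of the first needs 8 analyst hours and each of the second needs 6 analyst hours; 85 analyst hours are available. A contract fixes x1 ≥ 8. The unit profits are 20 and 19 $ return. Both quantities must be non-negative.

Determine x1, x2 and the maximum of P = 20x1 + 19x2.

x1 = 8, x2 = 7/2, maximum P = 453/2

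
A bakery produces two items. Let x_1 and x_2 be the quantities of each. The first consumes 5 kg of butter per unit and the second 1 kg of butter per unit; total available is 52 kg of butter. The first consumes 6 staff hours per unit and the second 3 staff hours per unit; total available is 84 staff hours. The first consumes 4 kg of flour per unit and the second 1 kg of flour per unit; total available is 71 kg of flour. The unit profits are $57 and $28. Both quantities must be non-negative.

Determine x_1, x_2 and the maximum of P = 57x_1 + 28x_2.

Extreme points and P = 57x_1 + 28x_2:
  (0, 0) → P = 0
  (0, 28) → P = 784
  (52/5, 0) → P = 2964/5
  (8, 12) → P = 792

The optimum lies where 5x_1 + x_2 = 52 and 6x_1 + 3x_2 = 84.
Solving simultaneously gives x_1 = 8, x_2 = 12.

x_1 = 8, x_2 = 12, maximum P = 792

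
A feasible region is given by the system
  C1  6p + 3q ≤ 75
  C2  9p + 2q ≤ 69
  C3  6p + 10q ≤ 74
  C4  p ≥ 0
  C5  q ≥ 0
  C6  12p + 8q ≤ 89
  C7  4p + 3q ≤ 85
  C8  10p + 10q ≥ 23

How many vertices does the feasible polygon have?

5

Of the 28 pairwise boundary intersections, those satisfying every inequality are:
  (0, 37/5)
  (149/36, 59/12)
  (0, 23/10)
  (89/12, 0)
  (23/10, 0)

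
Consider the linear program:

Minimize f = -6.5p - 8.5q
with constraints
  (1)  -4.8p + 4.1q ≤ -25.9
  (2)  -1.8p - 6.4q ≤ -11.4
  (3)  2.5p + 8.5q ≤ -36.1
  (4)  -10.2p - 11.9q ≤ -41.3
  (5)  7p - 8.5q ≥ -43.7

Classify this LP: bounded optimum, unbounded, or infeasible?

The boundaries -4.8p + 4.1q = -25.9 and -1.8p - 6.4q = -11.4 meet at (2125/381, 27/127), but that point violates 2.5p + 8.5q ≤ -36.1. Every candidate vertex is excluded by some other constraint, so the feasible region is empty.

infeasible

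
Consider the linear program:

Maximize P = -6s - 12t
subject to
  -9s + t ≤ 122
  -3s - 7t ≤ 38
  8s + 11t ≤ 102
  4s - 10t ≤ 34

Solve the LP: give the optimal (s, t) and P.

s = -446/33, t = 4/11, maximum P = 844/11

The binding constraints are -9s + t = 122 and -3s - 7t = 38.
Solving simultaneously gives s = -446/33, t = 4/11.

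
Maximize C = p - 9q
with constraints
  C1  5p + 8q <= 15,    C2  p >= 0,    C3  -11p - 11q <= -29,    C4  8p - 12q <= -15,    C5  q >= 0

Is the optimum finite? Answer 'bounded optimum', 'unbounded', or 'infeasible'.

infeasible

The boundaries 5p + 8q = 15 and p = 0 meet at (0, 15/8), but that point violates -11p - 11q ≤ -29. Every candidate vertex is excluded by some other constraint, so the feasible region is empty.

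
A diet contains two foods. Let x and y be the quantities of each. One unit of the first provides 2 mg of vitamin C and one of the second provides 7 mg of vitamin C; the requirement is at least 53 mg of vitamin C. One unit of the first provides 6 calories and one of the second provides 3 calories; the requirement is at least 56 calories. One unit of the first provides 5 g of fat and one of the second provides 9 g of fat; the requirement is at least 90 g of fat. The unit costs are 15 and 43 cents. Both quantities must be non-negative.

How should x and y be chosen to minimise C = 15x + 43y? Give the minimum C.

Feasible corners and C = 15x + 43y:
  (0, 56/3) → C = 2408/3
  (53/2, 0) → C = 795/2
  (9, 5) → C = 350
  (6, 20/3) → C = 1130/3
The feasible region is unbounded (it extends along (0, 1), (1, 0)), but C strictly increases along every unbounded feasible direction, so there is no improving ray and the minimum is attained at a vertex.

At the optimal vertex, 2x + 7y = 53 and 5x + 9y = 90.
Solving simultaneously gives x = 9, y = 5.

x = 9, y = 5, minimum C = 350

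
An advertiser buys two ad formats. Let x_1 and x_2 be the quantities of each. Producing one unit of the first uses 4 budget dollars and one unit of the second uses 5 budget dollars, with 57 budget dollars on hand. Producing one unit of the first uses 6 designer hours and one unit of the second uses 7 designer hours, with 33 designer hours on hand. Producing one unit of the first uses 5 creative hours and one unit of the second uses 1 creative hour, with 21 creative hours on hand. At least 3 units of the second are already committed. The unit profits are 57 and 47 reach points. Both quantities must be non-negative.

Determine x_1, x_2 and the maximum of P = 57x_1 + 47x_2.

Feasible corners and P = 57x_1 + 47x_2:
  (0, 33/7) → P = 1551/7
  (0, 3) → P = 141
  (2, 3) → P = 255

x_1 = 2, x_2 = 3, maximum P = 255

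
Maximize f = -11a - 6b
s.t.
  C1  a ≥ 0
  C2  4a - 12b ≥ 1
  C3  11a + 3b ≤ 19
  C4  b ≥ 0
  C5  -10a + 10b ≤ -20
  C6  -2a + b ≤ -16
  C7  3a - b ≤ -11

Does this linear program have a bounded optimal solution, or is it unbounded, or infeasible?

The boundaries -2a + b = -16 and 3a - b = -11 meet at (-27, -70), but that point violates a ≥ 0. Every candidate vertex is excluded by some other constraint, so the feasible region is empty.

infeasible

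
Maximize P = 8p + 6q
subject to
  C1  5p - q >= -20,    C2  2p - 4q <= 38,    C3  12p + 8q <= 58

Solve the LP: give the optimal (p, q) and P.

p = -51/26, q = 265/26, maximum P = 591/13

Feasible corners and P = 8p + 6q:
  (-59/9, -115/9) → P = -1162/9
  (-51/26, 265/26) → P = 591/13
  (67/8, -85/16) → P = 281/8

At the optimal vertex, 5p - q = -20 and 12p + 8q = 58.
Solving simultaneously gives p = -51/26, q = 265/26.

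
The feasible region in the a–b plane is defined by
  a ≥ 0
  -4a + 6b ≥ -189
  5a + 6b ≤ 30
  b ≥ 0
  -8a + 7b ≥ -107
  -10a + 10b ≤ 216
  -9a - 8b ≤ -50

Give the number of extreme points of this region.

3

The feasible vertices (each the meet of two boundaries and inside every other half-plane) are:
  (6, 0)
  (30/7, 10/7)
  (50/9, 0)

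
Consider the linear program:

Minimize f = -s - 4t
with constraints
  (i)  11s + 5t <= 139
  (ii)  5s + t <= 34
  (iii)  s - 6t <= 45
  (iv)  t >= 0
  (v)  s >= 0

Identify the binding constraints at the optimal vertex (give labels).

Corner points and f = -s - 4t:
  (31/14, 321/14) → f = -1315/14
  (0, 139/5) → f = -556/5
  (34/5, 0) → f = -34/5
  (0, 0) → f = 0

The minimum is at (0, 139/5). Substituting into each constraint, equality holds for (i) and (v); the remaining constraints have slack.

(i) and (v)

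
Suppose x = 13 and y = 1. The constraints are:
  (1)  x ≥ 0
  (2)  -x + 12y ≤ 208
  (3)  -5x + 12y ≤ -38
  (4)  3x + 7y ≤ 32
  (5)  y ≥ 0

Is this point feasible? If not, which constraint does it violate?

not feasible — violates (4)

Constraint (4): 3x + 7y = 46, which is not ≤ 32. All other constraints are satisfied.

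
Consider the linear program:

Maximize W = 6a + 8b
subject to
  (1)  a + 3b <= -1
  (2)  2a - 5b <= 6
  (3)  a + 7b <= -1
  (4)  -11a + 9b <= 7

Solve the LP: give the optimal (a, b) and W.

Vertices and W = 6a + 8b:
  (13/11, -8/11) → W = 14/11
  (-5/7, -2/21) → W = -106/21
  (-89/37, -80/37) → W = -1174/37

a = 13/11, b = -8/11, maximum W = 14/11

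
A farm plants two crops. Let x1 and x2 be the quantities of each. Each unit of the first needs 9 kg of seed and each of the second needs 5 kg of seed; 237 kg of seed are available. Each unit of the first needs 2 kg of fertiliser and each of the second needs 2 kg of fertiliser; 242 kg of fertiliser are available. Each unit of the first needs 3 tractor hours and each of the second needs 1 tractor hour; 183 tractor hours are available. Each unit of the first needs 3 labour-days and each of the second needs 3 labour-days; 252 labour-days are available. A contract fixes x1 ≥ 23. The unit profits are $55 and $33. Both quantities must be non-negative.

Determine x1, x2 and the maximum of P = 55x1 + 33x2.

Vertices and P = 55x1 + 33x2:
  (79/3, 0) → P = 4345/3
  (23, 0) → P = 1265
  (23, 6) → P = 1463

x1 = 23, x2 = 6, maximum P = 1463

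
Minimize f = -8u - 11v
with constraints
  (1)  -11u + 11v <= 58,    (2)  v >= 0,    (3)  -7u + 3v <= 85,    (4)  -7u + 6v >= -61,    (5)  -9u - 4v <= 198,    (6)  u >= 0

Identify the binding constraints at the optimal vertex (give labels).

Corner points and f = -8u - 11v:
  (1019/11, 1077/11) → f = -19999/11
  (0, 58/11) → f = -58
  (61/7, 0) → f = -488/7
  (0, 0) → f = 0

The minimum is at (1019/11, 1077/11). Substituting into each constraint, equality holds for (1) and (4); the remaining constraints have slack.

(1) and (4)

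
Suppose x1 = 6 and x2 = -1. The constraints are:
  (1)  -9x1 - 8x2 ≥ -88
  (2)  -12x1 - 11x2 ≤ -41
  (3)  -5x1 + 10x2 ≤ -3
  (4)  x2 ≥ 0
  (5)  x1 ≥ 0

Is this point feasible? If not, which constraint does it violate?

not feasible — violates (4)

Constraint (4): x2 = -1, which is not ≥ 0. All other constraints are satisfied.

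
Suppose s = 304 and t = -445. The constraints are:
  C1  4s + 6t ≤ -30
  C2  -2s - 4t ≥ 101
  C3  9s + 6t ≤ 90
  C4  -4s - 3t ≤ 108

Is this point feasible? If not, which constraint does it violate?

not feasible — violates C4

Constraint C4: -4s - 3t = 119, which is not ≤ 108. All other constraints are satisfied.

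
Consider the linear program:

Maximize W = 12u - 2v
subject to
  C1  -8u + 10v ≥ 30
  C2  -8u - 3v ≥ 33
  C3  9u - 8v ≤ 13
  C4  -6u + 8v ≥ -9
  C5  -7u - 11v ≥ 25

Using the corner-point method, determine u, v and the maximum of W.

The feasible region is unbounded (it extends along (-11, 7), (-4, -3)), but W strictly decreases along every unbounded feasible direction, so there is no improving ray and the maximum is attained at a vertex.

u = -105/26, v = -3/13, maximum W = -48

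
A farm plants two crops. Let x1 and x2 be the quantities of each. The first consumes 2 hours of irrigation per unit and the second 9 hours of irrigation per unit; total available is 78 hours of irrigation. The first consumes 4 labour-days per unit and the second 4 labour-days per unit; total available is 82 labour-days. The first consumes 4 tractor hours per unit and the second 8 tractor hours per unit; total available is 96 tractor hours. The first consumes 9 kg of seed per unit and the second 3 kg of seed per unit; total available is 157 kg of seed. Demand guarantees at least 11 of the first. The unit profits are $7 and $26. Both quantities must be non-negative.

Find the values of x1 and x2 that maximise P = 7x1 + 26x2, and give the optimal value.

x1 = 12, x2 = 6, maximum P = 240

The optimum lies where 2x1 + 9x2 = 78 and 4x1 + 8x2 = 96.
Solving simultaneously gives x1 = 12, x2 = 6.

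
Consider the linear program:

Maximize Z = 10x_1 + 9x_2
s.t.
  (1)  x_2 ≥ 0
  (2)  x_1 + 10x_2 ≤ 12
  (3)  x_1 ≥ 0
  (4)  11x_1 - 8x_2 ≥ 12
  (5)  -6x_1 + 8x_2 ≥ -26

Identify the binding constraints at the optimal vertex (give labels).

(2) and (5)

Vertices and Z = 10x_1 + 9x_2:
  (12/11, 0) → Z = 120/11
  (13/3, 0) → Z = 130/3
  (108/59, 60/59) → Z = 1620/59
  (89/17, 23/34) → Z = 1987/34

The maximum is at (89/17, 23/34). Substituting into each constraint, equality holds for (2) and (5); the remaining constraints have slack.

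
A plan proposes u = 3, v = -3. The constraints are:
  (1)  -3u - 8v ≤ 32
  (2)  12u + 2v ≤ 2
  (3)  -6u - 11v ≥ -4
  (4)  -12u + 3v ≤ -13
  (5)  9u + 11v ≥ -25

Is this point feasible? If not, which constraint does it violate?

not feasible — violates (2)

Constraint (2): 12u + 2v = 30, which is not ≤ 2. All other constraints are satisfied.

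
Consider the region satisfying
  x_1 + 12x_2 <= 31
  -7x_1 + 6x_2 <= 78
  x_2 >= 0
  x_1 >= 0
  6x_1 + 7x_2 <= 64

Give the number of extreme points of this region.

Intersecting each pair of boundary lines and keeping only the points that satisfy every inequality leaves:
  (0, 31/12)
  (551/65, 122/65)
  (0, 0)
  (32/3, 0)

4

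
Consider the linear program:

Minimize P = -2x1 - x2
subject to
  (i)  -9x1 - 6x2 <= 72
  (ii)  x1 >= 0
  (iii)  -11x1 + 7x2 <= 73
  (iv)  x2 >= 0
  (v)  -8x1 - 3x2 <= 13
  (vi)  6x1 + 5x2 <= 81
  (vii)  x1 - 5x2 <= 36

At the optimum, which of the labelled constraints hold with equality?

(iv) and (vi)

Corner points and P = -2x1 - x2:
  (0, 73/7) → P = -73/7
  (0, 0) → P = 0
  (202/97, 1329/97) → P = -1733/97
  (27/2, 0) → P = -27

The minimum is at (27/2, 0). Substituting into each constraint, equality holds for (iv) and (vi); the remaining constraints have slack.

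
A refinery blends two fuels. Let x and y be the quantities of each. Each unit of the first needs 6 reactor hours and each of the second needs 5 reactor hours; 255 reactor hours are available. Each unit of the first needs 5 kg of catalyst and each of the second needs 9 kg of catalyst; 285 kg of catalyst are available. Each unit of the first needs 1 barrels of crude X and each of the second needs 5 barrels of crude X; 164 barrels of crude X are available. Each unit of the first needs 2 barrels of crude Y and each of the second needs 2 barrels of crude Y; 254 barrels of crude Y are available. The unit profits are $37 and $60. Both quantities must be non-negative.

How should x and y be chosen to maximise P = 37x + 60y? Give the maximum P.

x = 30, y = 15, maximum P = 2010

Extreme points and P = 37x + 60y:
  (0, 0) → P = 0
  (0, 95/3) → P = 1900
  (85/2, 0) → P = 3145/2
  (30, 15) → P = 2010

At the optimal vertex, 6x + 5y = 255 and 5x + 9y = 285.
Solving simultaneously gives x = 30, y = 15.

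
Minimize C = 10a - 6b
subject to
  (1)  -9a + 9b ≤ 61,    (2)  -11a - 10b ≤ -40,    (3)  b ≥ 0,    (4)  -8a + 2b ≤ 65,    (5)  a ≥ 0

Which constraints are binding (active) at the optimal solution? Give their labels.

Feasible corners and C = 10a - 6b:
  (0, 61/9) → C = -122/3
  (40/11, 0) → C = 400/11
  (0, 4) → C = -24
The feasible region is unbounded (it extends along (1, 1), (1, 0)), but C strictly increases along every unbounded feasible direction, so there is no improving ray and the minimum is attained at a vertex.

The minimum is at (0, 61/9). Substituting into each constraint, equality holds for (1) and (5); the remaining constraints have slack.

(1) and (5)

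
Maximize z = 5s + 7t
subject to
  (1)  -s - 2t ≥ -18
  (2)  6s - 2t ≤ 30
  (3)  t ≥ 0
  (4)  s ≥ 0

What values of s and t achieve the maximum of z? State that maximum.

s = 48/7, t = 39/7, maximum z = 513/7

Feasible corners and z = 5s + 7t:
  (48/7, 39/7) → z = 513/7
  (0, 9) → z = 63
  (5, 0) → z = 25
  (0, 0) → z = 0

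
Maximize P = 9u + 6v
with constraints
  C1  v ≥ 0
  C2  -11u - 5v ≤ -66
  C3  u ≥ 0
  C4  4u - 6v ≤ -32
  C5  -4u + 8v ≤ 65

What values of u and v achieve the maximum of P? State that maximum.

Extreme points and P = 9u + 6v:
  (118/43, 308/43) → P = 2910/43
  (203/108, 979/108) → P = 2567/36
  (67/4, 33/2) → P = 999/4

At the optimal vertex, 4u - 6v = -32 and -4u + 8v = 65.
Solving simultaneously gives u = 67/4, v = 33/2.

u = 67/4, v = 33/2, maximum P = 999/4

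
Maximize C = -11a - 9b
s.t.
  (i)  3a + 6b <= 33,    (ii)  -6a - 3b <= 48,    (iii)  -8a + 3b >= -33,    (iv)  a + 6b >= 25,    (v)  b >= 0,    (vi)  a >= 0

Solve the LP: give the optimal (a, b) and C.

Vertices and C = -11a - 9b:
  (4, 7/2) → C = -151/2
  (0, 11/2) → C = -99/2
  (0, 25/6) → C = -75/2

At the optimal vertex, a + 6b = 25 and a = 0.
Solving simultaneously gives a = 0, b = 25/6.

a = 0, b = 25/6, maximum C = -75/2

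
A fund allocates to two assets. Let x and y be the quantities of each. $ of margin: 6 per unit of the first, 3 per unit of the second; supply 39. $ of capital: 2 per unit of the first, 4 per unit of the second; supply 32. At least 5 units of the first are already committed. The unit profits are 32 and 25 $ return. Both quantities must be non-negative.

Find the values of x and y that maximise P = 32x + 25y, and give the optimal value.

x = 5, y = 3, maximum P = 235

Corner points and P = 32x + 25y:
  (13/2, 0) → P = 208
  (5, 0) → P = 160
  (5, 3) → P = 235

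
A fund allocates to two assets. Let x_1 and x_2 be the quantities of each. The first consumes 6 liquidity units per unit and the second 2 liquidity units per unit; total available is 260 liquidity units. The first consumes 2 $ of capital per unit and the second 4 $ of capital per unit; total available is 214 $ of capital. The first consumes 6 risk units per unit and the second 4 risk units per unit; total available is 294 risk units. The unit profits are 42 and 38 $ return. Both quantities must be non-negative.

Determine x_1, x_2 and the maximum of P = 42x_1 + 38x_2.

x_1 = 20, x_2 = 87/2, maximum P = 2493

Feasible corners and P = 42x_1 + 38x_2:
  (0, 0) → P = 0
  (0, 107/2) → P = 2033
  (130/3, 0) → P = 1820
  (113/3, 17) → P = 2228
  (20, 87/2) → P = 2493

The optimum lies where 2x_1 + 4x_2 = 214 and 6x_1 + 4x_2 = 294.
Solving simultaneously gives x_1 = 20, x_2 = 87/2.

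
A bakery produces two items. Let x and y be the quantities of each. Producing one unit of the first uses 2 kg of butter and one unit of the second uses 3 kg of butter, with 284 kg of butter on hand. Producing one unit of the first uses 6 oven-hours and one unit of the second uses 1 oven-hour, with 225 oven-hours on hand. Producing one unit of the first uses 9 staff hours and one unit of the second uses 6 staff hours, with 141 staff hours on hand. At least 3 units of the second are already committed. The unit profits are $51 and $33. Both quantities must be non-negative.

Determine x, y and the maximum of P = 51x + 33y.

x = 41/3, y = 3, maximum P = 796

Corner points and P = 51x + 33y:
  (0, 47/2) → P = 1551/2
  (0, 3) → P = 99
  (41/3, 3) → P = 796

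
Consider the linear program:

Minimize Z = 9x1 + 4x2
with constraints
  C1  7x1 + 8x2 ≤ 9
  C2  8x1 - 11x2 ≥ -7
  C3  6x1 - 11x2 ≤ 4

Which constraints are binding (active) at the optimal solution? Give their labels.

Extreme points and Z = 9x1 + 4x2:
  (43/141, 121/141) → Z = 871/141
  (131/125, 26/125) → Z = 1283/125
  (-11/2, -37/11) → Z = -1385/22

The minimum is at (-11/2, -37/11). Substituting into each constraint, equality holds for C2 and C3; the remaining constraints have slack.

C2 and C3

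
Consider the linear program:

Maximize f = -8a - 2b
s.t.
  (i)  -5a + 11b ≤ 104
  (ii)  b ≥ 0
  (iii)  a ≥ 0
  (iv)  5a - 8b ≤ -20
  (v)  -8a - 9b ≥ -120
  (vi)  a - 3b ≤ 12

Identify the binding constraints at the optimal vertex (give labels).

(iii) and (iv)

Extreme points and f = -8a - 2b:
  (0, 104/11) → f = -208/11
  (384/133, 1432/133) → f = -848/19
  (0, 5/2) → f = -5
  (780/109, 760/109) → f = -7760/109

The maximum is at (0, 5/2). Substituting into each constraint, equality holds for (iii) and (iv); the remaining constraints have slack.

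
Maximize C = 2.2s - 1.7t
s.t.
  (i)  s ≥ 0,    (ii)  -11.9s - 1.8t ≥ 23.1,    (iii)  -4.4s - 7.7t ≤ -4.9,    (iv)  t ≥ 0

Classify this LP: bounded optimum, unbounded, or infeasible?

The boundaries s = 0 and -4.4s - 7.7t = -4.9 meet at (0, 7/11), but that point violates -11.9s - 1.8t ≥ 23.1. Every candidate vertex is excluded by some other constraint, so the feasible region is empty.

infeasible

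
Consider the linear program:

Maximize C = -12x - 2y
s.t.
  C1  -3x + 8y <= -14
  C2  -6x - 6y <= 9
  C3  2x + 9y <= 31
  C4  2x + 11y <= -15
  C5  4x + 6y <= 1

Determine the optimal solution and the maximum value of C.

Vertices and C = -12x - 2y:
  (2/11, -37/22) → C = 13/11
  (34/49, -73/49) → C = -262/49
  (101/32, -31/16) → C = -34
The feasible region is unbounded (it extends along (3, -2), (1, -1)), but C strictly decreases along every unbounded feasible direction, so there is no improving ray and the maximum is attained at a vertex.

x = 2/11, y = -37/22, maximum C = 13/11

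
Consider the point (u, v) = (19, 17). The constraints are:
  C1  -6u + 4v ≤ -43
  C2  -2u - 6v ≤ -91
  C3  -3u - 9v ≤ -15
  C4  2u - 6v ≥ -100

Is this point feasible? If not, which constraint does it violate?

C1: -46 ≤ -43 ✓
C2: -140 ≤ -91 ✓
C3: -210 ≤ -15 ✓
C4: -64 ≥ -100 ✓

feasible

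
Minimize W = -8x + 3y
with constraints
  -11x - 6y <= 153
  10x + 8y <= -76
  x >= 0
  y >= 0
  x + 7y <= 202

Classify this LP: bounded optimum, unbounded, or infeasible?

infeasible

The boundaries -11x - 6y = 153 and 10x + 8y = -76 meet at (-192/7, 347/14), but that point violates x ≥ 0. Every candidate vertex is excluded by some other constraint, so the feasible region is empty.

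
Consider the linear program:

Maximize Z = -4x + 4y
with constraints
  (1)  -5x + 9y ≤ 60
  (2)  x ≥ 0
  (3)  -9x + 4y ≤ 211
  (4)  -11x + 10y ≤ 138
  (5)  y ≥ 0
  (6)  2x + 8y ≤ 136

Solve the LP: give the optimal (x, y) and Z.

Extreme points and Z = -4x + 4y:
  (0, 20/3) → Z = 80/3
  (372/29, 400/29) → Z = 112/29
  (0, 0) → Z = 0
  (68, 0) → Z = -272

x = 0, y = 20/3, maximum Z = 80/3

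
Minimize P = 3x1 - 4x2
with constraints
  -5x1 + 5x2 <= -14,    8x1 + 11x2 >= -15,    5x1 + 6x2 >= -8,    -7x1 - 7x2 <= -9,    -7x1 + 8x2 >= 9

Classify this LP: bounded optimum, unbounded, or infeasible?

unbounded

From the feasible point (157/5, 143/5), moving in the direction (5, 5) keeps every constraint satisfied while P decreases without bound.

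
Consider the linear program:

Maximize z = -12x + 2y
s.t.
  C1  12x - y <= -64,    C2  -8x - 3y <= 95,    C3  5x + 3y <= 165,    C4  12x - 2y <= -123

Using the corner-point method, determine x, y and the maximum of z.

Feasible corners and z = -12x + 2y:
  (-260/3, 1795/9) → z = 12950/9
  (-43/4, -3) → z = 123
  (-39/46, 2595/46) → z = 123

The binding constraints are -8x - 3y = 95 and 5x + 3y = 165.
Solving simultaneously gives x = -260/3, y = 1795/9.

x = -260/3, y = 1795/9, maximum z = 12950/9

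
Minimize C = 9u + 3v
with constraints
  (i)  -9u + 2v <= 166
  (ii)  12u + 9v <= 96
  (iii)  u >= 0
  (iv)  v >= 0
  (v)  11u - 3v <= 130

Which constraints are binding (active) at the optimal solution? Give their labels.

(iii) and (iv)

Vertices and C = 9u + 3v:
  (0, 32/3) → C = 32
  (8, 0) → C = 72
  (0, 0) → C = 0

The minimum is at (0, 0). Substituting into each constraint, equality holds for (iii) and (iv); the remaining constraints have slack.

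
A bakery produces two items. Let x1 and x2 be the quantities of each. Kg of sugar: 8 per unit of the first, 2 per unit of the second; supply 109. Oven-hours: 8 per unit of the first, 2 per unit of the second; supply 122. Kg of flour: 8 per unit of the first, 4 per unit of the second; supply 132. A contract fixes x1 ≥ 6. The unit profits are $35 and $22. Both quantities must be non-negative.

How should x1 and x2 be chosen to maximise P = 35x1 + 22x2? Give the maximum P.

Feasible corners and P = 35x1 + 22x2:
  (109/8, 0) → P = 3815/8
  (6, 0) → P = 210
  (43/4, 23/2) → P = 2517/4
  (6, 21) → P = 672

At the optimal vertex, 8x1 + 4x2 = 132 and x1 = 6.
Solving simultaneously gives x1 = 6, x2 = 21.

x1 = 6, x2 = 21, maximum P = 672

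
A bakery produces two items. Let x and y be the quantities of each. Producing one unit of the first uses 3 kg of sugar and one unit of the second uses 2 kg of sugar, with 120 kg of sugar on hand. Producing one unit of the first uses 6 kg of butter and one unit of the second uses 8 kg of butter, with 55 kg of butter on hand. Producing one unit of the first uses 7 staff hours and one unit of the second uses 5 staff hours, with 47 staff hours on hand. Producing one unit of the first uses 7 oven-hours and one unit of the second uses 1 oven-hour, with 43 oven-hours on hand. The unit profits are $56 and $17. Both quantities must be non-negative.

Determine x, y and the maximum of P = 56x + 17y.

x = 6, y = 1, maximum P = 353

Vertices and P = 56x + 17y:
  (0, 0) → P = 0
  (0, 55/8) → P = 935/8
  (43/7, 0) → P = 344
  (101/26, 103/26) → P = 7407/26
  (6, 1) → P = 353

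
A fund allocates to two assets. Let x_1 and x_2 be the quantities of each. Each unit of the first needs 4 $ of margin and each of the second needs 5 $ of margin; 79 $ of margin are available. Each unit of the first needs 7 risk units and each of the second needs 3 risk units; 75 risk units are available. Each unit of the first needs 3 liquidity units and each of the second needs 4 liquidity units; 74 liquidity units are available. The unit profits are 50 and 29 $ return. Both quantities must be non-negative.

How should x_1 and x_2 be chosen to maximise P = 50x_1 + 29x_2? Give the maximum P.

Corner points and P = 50x_1 + 29x_2:
  (0, 0) → P = 0
  (0, 79/5) → P = 2291/5
  (75/7, 0) → P = 3750/7
  (6, 11) → P = 619

The binding constraints are 4x_1 + 5x_2 = 79 and 7x_1 + 3x_2 = 75.
Solving simultaneously gives x_1 = 6, x_2 = 11.

x_1 = 6, x_2 = 11, maximum P = 619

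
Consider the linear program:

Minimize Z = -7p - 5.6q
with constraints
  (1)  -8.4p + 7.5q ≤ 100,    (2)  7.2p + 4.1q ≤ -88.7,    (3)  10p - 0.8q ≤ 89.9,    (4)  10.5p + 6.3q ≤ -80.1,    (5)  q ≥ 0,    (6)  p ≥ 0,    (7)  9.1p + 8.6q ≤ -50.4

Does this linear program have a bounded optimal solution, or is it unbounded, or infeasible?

infeasible

The boundaries 7.2p + 4.1q = -88.7 and 10p - 0.8q = 89.9 meet at (29763/4676, -38357/1169), but that point violates q ≥ 0. Every candidate vertex is excluded by some other constraint, so the feasible region is empty.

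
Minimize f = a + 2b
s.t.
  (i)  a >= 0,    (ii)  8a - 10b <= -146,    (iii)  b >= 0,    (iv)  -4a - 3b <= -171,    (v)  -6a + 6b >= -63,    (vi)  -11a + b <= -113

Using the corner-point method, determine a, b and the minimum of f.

a = 159/8, b = 61/2, minimum f = 647/8

Feasible corners and f = a + 2b:
  (159/8, 61/2) → f = 647/8
  (251/2, 115) → f = 711/2
  (510/37, 1429/37) → f = 3368/37
The feasible region is unbounded (it extends along (1, 11), (1, 1)), but f strictly increases along every unbounded feasible direction, so there is no improving ray and the minimum is attained at a vertex.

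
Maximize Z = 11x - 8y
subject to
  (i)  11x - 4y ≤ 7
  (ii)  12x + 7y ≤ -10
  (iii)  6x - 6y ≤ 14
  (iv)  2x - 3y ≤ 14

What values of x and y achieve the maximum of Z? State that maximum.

Extreme points and Z = 11x - 8y:
  (9/125, -194/125) → Z = 1651/125
  (-1/3, -8/3) → Z = 53/3
  (-7, -28/3) → Z = -7/3
The feasible region is unbounded (it extends along (-3, -2), (-7, 12)), but Z strictly decreases along every unbounded feasible direction, so there is no improving ray and the maximum is attained at a vertex.

At the optimal vertex, 11x - 4y = 7 and 6x - 6y = 14.
Solving simultaneously gives x = -1/3, y = -8/3.

x = -1/3, y = -8/3, maximum Z = 53/3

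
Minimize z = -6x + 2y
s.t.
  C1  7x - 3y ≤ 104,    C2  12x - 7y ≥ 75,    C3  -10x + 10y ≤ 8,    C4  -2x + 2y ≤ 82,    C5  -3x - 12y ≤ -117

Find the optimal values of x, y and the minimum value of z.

Corner points and z = -6x + 2y:
  (133/5, 137/5) → z = -524/5
  (533/31, 169/31) → z = -2860/31
  (403/25, 423/25) → z = -1572/25
  (573/55, 393/55) → z = -2652/55

x = 133/5, y = 137/5, minimum z = -524/5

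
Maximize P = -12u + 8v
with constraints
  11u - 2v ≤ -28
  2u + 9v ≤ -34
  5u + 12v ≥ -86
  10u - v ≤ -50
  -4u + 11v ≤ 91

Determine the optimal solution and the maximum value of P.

u = -122/7, v = 2/21, maximum P = 4408/21

Vertices and P = -12u + 8v:
  (-122/7, 2/21) → P = 4408/21
  (-121/23, -60/23) → P = 972/23
  (-686/125, -122/25) → P = 3352/125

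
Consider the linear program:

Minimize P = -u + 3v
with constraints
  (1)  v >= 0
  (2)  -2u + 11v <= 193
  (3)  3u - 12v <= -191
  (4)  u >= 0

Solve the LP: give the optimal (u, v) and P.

u = 215/9, v = 197/9, minimum P = 376/9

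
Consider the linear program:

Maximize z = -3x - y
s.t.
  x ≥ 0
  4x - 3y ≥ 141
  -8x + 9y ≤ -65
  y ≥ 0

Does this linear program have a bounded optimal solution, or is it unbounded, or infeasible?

Vertices and z = -3x - y:
  (179/2, 217/3) → z = -2045/6
  (141/4, 0) → z = -423/4
The feasible region has finitely many vertices and no improving ray; the maximum is -423/4 at (141/4, 0).

bounded optimum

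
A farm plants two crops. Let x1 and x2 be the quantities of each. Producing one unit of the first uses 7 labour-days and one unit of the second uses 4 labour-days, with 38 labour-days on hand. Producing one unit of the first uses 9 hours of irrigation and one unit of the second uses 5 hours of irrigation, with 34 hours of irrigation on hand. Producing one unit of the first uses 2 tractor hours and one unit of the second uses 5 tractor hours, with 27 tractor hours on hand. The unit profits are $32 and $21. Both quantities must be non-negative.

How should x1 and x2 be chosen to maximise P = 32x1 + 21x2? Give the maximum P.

Corner points and P = 32x1 + 21x2:
  (0, 0) → P = 0
  (0, 27/5) → P = 567/5
  (34/9, 0) → P = 1088/9
  (1, 5) → P = 137

x1 = 1, x2 = 5, maximum P = 137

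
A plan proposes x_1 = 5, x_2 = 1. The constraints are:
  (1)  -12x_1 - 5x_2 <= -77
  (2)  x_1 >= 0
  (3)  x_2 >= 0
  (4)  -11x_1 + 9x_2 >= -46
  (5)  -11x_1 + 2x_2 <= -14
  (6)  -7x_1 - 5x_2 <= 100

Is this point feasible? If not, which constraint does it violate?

not feasible — violates (1)

Constraint (1): -12x_1 - 5x_2 = -65, which is not ≤ -77. All other constraints are satisfied.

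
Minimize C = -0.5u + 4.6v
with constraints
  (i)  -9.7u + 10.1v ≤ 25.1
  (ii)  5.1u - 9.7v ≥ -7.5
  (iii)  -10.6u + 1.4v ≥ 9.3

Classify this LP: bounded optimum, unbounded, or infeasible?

From the feasible point (-8386/2129, -2763/2129), moving in the direction (-10.1, -9.7) keeps every constraint satisfied while C decreases without bound.

unbounded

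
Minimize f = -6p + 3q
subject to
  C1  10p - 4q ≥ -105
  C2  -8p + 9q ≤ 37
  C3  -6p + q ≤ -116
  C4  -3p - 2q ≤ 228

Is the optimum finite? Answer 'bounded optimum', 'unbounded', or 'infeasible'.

From the feasible point (47/2, 25), moving in the direction (2, -3) keeps every constraint satisfied while f decreases without bound.

unbounded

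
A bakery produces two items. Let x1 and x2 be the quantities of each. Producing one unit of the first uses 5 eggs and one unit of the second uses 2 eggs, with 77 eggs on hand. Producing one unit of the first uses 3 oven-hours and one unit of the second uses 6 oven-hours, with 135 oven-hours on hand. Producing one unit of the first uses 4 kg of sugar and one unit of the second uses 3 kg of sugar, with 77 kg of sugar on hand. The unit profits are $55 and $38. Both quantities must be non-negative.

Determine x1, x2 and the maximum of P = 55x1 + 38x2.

Feasible corners and P = 55x1 + 38x2:
  (0, 0) → P = 0
  (0, 45/2) → P = 855
  (77/5, 0) → P = 847
  (11, 11) → P = 1023
  (19/5, 103/5) → P = 4959/5

x1 = 11, x2 = 11, maximum P = 1023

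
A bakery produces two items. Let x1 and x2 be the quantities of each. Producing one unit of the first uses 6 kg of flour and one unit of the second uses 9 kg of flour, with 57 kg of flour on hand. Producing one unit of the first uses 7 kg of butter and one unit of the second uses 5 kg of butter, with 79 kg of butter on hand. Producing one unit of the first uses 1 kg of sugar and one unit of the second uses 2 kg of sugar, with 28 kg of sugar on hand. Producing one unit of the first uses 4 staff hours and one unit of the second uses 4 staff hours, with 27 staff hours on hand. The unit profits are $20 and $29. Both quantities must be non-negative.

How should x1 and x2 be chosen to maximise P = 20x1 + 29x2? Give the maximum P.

x1 = 5/4, x2 = 11/2, maximum P = 369/2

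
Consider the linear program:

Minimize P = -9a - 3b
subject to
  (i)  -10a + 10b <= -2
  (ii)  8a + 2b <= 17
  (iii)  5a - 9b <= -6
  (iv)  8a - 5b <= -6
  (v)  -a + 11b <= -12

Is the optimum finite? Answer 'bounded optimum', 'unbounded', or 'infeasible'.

The boundaries -10a + 10b = -2 and 8a - 5b = -6 meet at (-7/3, -38/15), but that point violates 5a - 9b ≤ -6. Every candidate vertex is excluded by some other constraint, so the feasible region is empty.

infeasible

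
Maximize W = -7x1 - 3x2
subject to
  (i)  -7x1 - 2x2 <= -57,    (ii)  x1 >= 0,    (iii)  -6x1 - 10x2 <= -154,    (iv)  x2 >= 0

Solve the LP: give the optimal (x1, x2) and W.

x1 = 131/29, x2 = 368/29, maximum W = -2021/29

Feasible corners and W = -7x1 - 3x2:
  (0, 57/2) → W = -171/2
  (131/29, 368/29) → W = -2021/29
  (77/3, 0) → W = -539/3
The feasible region is unbounded (it extends along (0, 1), (1, 0)), but W strictly decreases along every unbounded feasible direction, so there is no improving ray and the maximum is attained at a vertex.

The binding constraints are -7x1 - 2x2 = -57 and -6x1 - 10x2 = -154.
Solving simultaneously gives x1 = 131/29, x2 = 368/29.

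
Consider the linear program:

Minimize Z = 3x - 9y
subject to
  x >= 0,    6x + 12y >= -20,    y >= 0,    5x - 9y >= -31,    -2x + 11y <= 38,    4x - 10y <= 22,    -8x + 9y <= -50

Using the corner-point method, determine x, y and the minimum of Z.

x = 446/35, y = 202/35, minimum Z = -96/7

Extreme points and Z = 3x - 9y:
  (311/12, 49/6) → Z = 17/4
  (446/35, 202/35) → Z = -96/7
  (151/22, 6/11) → Z = 345/22

The binding constraints are -2x + 11y = 38 and -8x + 9y = -50.
Solving simultaneously gives x = 446/35, y = 202/35.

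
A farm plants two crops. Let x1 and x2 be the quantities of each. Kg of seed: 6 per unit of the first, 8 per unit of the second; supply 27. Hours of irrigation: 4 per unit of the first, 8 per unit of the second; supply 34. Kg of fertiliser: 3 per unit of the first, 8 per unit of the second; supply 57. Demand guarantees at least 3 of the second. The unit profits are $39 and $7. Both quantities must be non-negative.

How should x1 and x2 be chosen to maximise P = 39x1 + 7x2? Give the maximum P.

x1 = 1/2, x2 = 3, maximum P = 81/2

Extreme points and P = 39x1 + 7x2:
  (0, 27/8) → P = 189/8
  (0, 3) → P = 21
  (1/2, 3) → P = 81/2

The optimum lies where 6x1 + 8x2 = 27 and x2 = 3.
Solving simultaneously gives x1 = 1/2, x2 = 3.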